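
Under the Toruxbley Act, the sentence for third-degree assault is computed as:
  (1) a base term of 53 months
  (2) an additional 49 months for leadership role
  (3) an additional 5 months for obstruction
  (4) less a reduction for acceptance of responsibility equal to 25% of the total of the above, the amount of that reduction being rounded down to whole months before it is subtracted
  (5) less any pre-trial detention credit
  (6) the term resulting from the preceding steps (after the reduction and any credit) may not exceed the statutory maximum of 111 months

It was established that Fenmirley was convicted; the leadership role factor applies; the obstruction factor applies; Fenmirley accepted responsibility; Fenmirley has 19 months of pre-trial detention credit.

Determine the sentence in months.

Sentence: 62 months

Leadership role enhancement: +49 months
Obstruction enhancement: +5 months
Adjusted term: 53 months + 49 months + 5 months = 107 months
Acceptance of responsibility reduction: 25% of 107 months = 26 months (rounded down)
After reduction: 107 − 26 = 81 months
Less pre-trial detention credit: 81 months − 19 months = 62 months
Cap at 111 months: 62 months is within the cap, no reduction.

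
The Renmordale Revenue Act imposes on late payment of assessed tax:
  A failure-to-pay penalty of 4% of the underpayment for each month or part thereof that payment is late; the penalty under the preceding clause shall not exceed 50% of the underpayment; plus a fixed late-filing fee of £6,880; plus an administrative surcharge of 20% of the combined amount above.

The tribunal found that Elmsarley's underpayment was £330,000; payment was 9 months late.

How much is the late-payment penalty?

Accrued rate: 4% × 9 = 36%, capped at 50% → 36%
Failure-to-pay penalty: 36% of £330,000 = £118,800
Penalty before surcharge: £118,800 + £6,880 = £125,680
Administrative surcharge: 20% of £125,680 = £25,136
Total penalty: £125,680 + £25,136 = £150,816

Penalty: £150,816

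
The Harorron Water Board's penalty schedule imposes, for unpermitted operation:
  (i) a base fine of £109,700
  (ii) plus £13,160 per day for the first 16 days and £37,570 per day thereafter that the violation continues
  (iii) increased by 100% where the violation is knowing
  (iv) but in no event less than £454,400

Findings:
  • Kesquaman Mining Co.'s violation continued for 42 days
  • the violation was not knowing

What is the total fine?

Civil penalty: £1,297,080

First 16 days: 16 × £13,160 = £210,560
Remaining days: (42 − 16) × £37,570 = £976,820
Per-day component: £210,560 + £976,820 = £1,187,380
Base plus per-day: £109,700 + £1,187,380 = £1,297,080
The violation was not knowing: no 100% increase.
Minimum £454,400: £1,297,080 meets the minimum, no increase.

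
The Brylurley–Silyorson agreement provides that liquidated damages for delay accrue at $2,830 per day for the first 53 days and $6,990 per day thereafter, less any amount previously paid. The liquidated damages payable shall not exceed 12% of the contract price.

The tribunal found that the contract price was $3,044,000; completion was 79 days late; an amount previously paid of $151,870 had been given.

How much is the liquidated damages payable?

$179,860

First 53 days: 53 × $2,830 = $149,990
Remaining days: (79 − 53) × $6,990 = $181,740
Accrued per-day damages: $149,990 + $181,740 = $331,730
Less amount previously paid: $331,730 − $151,870 = $179,860
Cap: 12% of $3,044,000 = $365,280
Cap at $365,280: $179,860 is within the cap, no reduction.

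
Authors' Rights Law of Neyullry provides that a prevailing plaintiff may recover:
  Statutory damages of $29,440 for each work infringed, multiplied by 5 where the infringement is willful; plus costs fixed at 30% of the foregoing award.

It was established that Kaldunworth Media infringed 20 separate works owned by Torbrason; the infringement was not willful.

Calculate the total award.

$765,440

Statutory damages: 20 × $29,440 = $588,800
Infringement not willful: no ×5 enhancement.
Costs: 30% of $588,800 = $176,640
Award plus costs: $588,800 + $176,640 = $765,440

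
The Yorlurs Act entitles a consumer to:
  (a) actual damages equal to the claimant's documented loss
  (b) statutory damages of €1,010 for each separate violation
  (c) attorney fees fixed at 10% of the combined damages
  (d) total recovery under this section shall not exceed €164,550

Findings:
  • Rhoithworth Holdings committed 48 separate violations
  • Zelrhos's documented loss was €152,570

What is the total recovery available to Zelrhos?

Statutory damages: 48 × €1,010 = €48,480
Combined damages: €152,570 + €48,480 = €201,050
Attorney fees: 10% of €201,050 = €20,105
Total before cap: €201,050 + €20,105 = €221,155
Cap at €164,550: €221,155 exceeds the cap → €164,550

€164,550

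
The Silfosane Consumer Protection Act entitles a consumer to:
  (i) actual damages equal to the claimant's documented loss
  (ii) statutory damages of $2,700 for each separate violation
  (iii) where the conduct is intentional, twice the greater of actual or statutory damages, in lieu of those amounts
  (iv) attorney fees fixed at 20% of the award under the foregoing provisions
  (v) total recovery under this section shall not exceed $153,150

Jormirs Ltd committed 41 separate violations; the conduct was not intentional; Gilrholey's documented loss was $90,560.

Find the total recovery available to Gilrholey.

Statutory damages: 41 × $2,700 = $110,700
Conduct not intentional: the in-lieu enhancement does not apply.
Actual plus statutory damages: $90,560 + $110,700 = $201,260
Attorney fees: 20% of $201,260 = $40,252
Total before cap: $201,260 + $40,252 = $241,512
Cap at $153,150: $241,512 exceeds the cap → $153,150

$153,150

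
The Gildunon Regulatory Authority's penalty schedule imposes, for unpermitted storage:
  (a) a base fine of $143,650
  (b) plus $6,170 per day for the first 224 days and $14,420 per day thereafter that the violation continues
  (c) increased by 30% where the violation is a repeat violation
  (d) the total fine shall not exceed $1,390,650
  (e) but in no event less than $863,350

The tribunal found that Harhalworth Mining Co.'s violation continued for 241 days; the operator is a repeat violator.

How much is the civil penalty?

$1,390,650

First 224 days: 224 × $6,170 = $1,382,080
Remaining days: (241 − 224) × $14,420 = $245,140
Per-day component: $1,382,080 + $245,140 = $1,627,220
Base plus per-day: $143,650 + $1,627,220 = $1,770,870
Enhancement: 30% of $1,770,870 = $531,261
Enhanced fine: $1,770,870 + $531,261 = $2,302,131
Cap at $1,390,650: $2,302,131 exceeds the cap → $1,390,650
Minimum $863,350: $1,390,650 meets the minimum, no increase.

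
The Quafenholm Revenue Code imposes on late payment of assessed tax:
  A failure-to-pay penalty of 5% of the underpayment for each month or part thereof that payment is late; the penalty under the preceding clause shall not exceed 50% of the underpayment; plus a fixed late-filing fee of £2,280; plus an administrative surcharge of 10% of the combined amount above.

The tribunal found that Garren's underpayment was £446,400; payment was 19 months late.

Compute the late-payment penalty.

Accrued rate: 5% × 19 = 95%, capped at 50% → 50%
Failure-to-pay penalty: 50% of £446,400 = £223,200
Penalty before surcharge: £223,200 + £2,280 = £225,480
Administrative surcharge: 10% of £225,480 = £22,548
Total penalty: £225,480 + £22,548 = £248,028

£248,028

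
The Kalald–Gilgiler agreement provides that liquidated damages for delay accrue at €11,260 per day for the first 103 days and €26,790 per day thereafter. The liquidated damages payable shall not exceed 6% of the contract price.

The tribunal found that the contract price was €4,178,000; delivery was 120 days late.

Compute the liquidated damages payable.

€250,680

First 103 days: 103 × €11,260 = €1,159,780
Remaining days: (120 − 103) × €26,790 = €455,430
Accrued per-day damages: €1,159,780 + €455,430 = €1,615,210
Cap: 6% of €4,178,000 = €250,680
Cap at €250,680: €1,615,210 exceeds the cap → €250,680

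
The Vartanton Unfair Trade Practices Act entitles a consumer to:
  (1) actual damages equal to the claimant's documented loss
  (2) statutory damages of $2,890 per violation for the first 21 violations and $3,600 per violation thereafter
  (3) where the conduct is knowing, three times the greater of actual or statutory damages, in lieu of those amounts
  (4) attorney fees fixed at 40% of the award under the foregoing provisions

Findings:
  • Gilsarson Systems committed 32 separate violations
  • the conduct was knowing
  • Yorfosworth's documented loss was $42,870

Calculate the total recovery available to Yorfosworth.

First 21 violations: 21 × $2,890 = $60,690
Remaining violations: (32 − 21) × $3,600 = $39,600
Statutory damages: $60,690 + $39,600 = $100,290
Greater of actual damages ($42,870) or statutory damages ($100,290): $100,290
Trebled: 3 × $100,290 = $300,870
Attorney fees: 40% of $300,870 = $120,348
Total recovery: $300,870 + $120,348 = $421,218

$421,218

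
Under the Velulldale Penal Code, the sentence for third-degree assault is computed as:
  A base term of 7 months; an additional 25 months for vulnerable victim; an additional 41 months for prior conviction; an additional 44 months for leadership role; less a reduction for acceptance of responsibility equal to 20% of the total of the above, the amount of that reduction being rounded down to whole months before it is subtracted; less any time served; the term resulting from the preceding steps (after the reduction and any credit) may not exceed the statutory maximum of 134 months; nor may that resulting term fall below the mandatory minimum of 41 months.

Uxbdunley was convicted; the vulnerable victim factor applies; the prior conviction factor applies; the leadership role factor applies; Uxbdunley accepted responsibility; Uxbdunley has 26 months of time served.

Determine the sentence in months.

68 months

Vulnerable victim enhancement: +25 months
Prior conviction enhancement: +41 months
Leadership role enhancement: +44 months
Adjusted term: 7 months + 25 months + 41 months + 44 months = 117 months
Acceptance of responsibility reduction: 20% of 117 months = 23 months (rounded down)
After reduction: 117 − 23 = 94 months
Less time served: 94 months − 26 months = 68 months
Cap at 134 months: 68 months is within the cap, no reduction.
Minimum 41 months: 68 months meets the minimum, no increase.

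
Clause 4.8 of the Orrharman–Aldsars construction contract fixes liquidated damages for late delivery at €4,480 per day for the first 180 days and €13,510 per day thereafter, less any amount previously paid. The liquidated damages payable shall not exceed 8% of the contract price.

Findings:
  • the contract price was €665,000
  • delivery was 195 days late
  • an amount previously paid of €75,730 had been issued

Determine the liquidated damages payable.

First 180 days: 180 × €4,480 = €806,400
Remaining days: (195 − 180) × €13,510 = €202,650
Accrued per-day damages: €806,400 + €202,650 = €1,009,050
Less amount previously paid: €1,009,050 − €75,730 = €933,320
Cap: 8% of €665,000 = €53,200
Cap at €53,200: €933,320 exceeds the cap → €53,200

€53,200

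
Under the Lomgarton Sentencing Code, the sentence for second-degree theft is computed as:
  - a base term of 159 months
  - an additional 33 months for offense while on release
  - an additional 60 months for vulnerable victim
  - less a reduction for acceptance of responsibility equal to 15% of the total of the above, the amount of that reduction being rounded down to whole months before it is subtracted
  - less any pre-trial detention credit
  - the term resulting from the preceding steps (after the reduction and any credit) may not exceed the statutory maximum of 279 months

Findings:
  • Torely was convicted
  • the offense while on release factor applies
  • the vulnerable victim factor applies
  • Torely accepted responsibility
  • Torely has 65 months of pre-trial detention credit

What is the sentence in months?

Offense while on release enhancement: +33 months
Vulnerable victim enhancement: +60 months
Adjusted term: 159 months + 33 months + 60 months = 252 months
Acceptance of responsibility reduction: 15% of 252 months = 37 months (rounded down)
After reduction: 252 − 37 = 215 months
Less pre-trial detention credit: 215 months − 65 months = 150 months
Cap at 279 months: 150 months is within the cap, no reduction.

150 months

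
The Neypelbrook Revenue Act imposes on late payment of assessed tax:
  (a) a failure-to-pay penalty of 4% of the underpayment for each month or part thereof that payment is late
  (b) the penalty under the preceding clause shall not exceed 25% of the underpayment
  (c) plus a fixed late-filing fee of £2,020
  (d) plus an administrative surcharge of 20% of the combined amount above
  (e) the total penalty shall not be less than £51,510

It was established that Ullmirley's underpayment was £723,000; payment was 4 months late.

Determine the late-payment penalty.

Accrued rate: 4% × 4 = 16%, capped at 25% → 16%
Failure-to-pay penalty: 16% of £723,000 = £115,680
Penalty before surcharge: £115,680 + £2,020 = £117,700
Administrative surcharge: 20% of £117,700 = £23,540
Total penalty: £117,700 + £23,540 = £141,240
Minimum £51,510: £141,240 meets the minimum, no increase.

£141,240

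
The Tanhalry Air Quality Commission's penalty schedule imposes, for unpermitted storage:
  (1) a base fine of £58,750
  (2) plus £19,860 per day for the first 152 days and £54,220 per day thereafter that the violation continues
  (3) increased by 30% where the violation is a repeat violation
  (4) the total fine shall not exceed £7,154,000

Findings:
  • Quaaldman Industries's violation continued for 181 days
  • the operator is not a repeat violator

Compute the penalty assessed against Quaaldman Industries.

£4,649,850

First 152 days: 152 × £19,860 = £3,018,720
Remaining days: (181 − 152) × £54,220 = £1,572,380
Per-day component: £3,018,720 + £1,572,380 = £4,591,100
Base plus per-day: £58,750 + £4,591,100 = £4,649,850
The operator is not a repeat violator: no 30% increase.
Cap at £7,154,000: £4,649,850 is within the cap, no reduction.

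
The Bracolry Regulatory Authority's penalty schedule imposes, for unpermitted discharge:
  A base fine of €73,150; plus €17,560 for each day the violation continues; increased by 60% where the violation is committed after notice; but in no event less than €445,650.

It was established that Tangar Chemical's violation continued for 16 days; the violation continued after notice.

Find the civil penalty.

€566,576

Per-day component: 16 × €17,560 = €280,960
Base plus per-day: €73,150 + €280,960 = €354,110
Enhancement: 60% of €354,110 = €212,466
Enhanced fine: €354,110 + €212,466 = €566,576
Minimum €445,650: €566,576 meets the minimum, no increase.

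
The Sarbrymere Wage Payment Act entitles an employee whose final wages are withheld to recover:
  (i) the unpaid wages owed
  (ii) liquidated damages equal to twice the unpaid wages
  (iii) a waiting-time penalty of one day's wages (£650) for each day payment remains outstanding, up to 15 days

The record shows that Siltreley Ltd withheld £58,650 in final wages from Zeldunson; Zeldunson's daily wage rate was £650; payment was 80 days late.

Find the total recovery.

£185,700

Doubled: 2 × £58,650 = £117,300
Penalty days: min(80, 15) = 15
Waiting-time penalty: 15 × £650 = £9,750
Total award: £58,650 + £117,300 + £9,750 = £185,700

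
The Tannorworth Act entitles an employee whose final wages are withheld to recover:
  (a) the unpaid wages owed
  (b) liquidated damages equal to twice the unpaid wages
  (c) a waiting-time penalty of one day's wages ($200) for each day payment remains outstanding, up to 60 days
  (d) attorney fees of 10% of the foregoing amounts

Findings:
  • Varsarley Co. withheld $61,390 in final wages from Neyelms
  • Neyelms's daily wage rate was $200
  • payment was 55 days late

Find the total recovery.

Doubled: 2 × $61,390 = $122,780
Penalty days: min(55, 60) = 55
Waiting-time penalty: 55 × $200 = $11,000
Subtotal: $61,390 + $122,780 + $11,000 = $195,170
Attorney fees: 10% of $195,170 = $19,517
Total award: $195,170 + $19,517 = $214,687

$214,687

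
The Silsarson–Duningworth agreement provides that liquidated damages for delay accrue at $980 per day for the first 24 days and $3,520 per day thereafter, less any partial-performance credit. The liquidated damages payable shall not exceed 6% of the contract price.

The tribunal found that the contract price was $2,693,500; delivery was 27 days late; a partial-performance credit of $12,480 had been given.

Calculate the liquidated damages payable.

First 24 days: 24 × $980 = $23,520
Remaining days: (27 − 24) × $3,520 = $10,560
Accrued per-day damages: $23,520 + $10,560 = $34,080
Less partial-performance credit: $34,080 − $12,480 = $21,600
Cap: 6% of $2,693,500 = $161,610
Cap at $161,610: $21,600 is within the cap, no reduction.

$21,600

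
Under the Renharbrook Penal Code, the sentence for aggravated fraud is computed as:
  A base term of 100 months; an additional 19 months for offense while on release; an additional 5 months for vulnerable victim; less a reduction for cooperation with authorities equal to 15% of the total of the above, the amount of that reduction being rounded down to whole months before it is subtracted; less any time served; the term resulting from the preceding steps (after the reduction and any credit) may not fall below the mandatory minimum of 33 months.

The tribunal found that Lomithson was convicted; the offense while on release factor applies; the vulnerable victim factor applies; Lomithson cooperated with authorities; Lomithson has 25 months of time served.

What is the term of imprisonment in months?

Offense while on release enhancement: +19 months
Vulnerable victim enhancement: +5 months
Adjusted term: 100 months + 19 months + 5 months = 124 months
Cooperation with authorities reduction: 15% of 124 months = 18 months (rounded down)
After reduction: 124 − 18 = 106 months
Less time served: 106 months − 25 months = 81 months
Minimum 33 months: 81 months meets the minimum, no increase.

Sentence: 81 months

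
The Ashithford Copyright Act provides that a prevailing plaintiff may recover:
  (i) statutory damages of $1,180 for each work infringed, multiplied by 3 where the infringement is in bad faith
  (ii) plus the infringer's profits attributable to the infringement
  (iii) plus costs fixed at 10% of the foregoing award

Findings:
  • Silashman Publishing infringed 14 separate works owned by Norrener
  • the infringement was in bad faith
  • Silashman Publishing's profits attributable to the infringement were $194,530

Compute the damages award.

$268,499

Statutory damages: 14 × $1,180 = $16,520
Trebled: 3 × $16,520 = $49,560
Combined award: $49,560 + $194,530 = $244,090
Costs: 10% of $244,090 = $24,409
Award plus costs: $244,090 + $24,409 = $268,499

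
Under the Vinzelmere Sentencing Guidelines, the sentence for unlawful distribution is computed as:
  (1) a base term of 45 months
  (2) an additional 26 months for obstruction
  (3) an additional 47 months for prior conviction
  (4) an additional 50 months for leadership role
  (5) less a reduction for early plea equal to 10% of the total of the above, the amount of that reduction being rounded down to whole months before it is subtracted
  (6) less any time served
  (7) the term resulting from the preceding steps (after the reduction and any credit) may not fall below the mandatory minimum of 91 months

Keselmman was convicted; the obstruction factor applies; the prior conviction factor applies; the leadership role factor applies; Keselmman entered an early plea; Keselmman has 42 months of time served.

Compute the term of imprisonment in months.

Obstruction enhancement: +26 months
Prior conviction enhancement: +47 months
Leadership role enhancement: +50 months
Adjusted term: 45 months + 26 months + 47 months + 50 months = 168 months
Early plea reduction: 10% of 168 months = 16 months (rounded down)
After reduction: 168 − 16 = 152 months
Less time served: 152 months − 42 months = 110 months
Minimum 91 months: 110 months meets the minimum, no increase.

110 months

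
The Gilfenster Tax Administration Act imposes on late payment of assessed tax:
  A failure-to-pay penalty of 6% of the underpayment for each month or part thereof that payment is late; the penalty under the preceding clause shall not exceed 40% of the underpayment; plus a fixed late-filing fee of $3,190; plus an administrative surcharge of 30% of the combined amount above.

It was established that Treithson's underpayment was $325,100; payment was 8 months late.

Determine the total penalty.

Accrued rate: 6% × 8 = 48%, capped at 40% → 40%
Failure-to-pay penalty: 40% of $325,100 = $130,040
Penalty before surcharge: $130,040 + $3,190 = $133,230
Administrative surcharge: 30% of $133,230 = $39,969
Total penalty: $133,230 + $39,969 = $173,199

$173,199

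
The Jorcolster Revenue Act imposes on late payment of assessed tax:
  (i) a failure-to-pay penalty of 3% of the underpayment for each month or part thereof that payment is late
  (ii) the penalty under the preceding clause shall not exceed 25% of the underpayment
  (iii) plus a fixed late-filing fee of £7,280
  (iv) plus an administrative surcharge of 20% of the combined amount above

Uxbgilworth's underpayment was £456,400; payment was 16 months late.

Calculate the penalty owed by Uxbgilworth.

£145,656

Accrued rate: 3% × 16 = 48%, capped at 25% → 25%
Failure-to-pay penalty: 25% of £456,400 = £114,100
Penalty before surcharge: £114,100 + £7,280 = £121,380
Administrative surcharge: 20% of £121,380 = £24,276
Total penalty: £121,380 + £24,276 = £145,656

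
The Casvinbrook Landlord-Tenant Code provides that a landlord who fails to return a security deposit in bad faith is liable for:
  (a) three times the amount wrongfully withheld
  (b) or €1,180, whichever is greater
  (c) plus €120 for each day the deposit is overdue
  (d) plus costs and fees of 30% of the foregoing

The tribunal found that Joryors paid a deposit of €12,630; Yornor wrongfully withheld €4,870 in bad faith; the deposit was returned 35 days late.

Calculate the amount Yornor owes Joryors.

€24,453

Trebled: 3 × €4,870 = €14,610
Minimum €1,180: €14,610 meets the minimum, no increase.
Late-return penalty: 35 × €120 = €4,200
Damages plus late penalty: €14,610 + €4,200 = €18,810
Costs and fees: 30% of €18,810 = €5,643
Total recovery: €18,810 + €5,643 = €24,453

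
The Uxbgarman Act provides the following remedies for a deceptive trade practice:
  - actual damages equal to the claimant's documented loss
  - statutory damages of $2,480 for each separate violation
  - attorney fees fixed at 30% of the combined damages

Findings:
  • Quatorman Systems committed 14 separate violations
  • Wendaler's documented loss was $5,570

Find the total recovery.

Statutory damages: 14 × $2,480 = $34,720
Combined damages: $5,570 + $34,720 = $40,290
Attorney fees: 30% of $40,290 = $12,087
Total recovery: $40,290 + $12,087 = $52,377

$52,377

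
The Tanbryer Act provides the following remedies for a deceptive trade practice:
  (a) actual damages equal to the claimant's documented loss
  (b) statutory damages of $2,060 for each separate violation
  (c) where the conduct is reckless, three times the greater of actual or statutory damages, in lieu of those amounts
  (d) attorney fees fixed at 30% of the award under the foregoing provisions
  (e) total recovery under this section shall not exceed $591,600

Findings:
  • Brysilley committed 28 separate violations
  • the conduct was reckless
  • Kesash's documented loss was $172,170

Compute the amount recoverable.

Statutory damages: 28 × $2,060 = $57,680
Greater of actual damages ($172,170) or statutory damages ($57,680): $172,170
Trebled: 3 × $172,170 = $516,510
Attorney fees: 30% of $516,510 = $154,953
Total before cap: $516,510 + $154,953 = $671,463
Cap at $591,600: $671,463 exceeds the cap → $591,600

$591,600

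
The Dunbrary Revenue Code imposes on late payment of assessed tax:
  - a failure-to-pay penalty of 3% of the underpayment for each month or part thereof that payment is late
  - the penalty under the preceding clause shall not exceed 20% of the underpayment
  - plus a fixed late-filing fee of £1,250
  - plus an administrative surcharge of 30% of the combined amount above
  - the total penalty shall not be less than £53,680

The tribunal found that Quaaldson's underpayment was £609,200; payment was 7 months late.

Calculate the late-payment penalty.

Accrued rate: 3% × 7 = 21%, capped at 20% → 20%
Failure-to-pay penalty: 20% of £609,200 = £121,840
Penalty before surcharge: £121,840 + £1,250 = £123,090
Administrative surcharge: 30% of £123,090 = £36,927
Total penalty: £123,090 + £36,927 = £160,017
Minimum £53,680: £160,017 meets the minimum, no increase.

£160,017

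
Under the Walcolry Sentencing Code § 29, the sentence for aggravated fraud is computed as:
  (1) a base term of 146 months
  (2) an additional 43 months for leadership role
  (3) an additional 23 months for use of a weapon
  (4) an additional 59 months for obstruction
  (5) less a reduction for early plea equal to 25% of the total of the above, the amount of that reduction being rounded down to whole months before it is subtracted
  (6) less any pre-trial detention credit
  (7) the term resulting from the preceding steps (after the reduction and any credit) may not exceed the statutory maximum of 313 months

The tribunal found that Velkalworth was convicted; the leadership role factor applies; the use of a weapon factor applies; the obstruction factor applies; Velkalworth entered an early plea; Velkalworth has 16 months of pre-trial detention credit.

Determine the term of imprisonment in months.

Leadership role enhancement: +43 months
Use of a weapon enhancement: +23 months
Obstruction enhancement: +59 months
Adjusted term: 146 months + 43 months + 23 months + 59 months = 271 months
Early plea reduction: 25% of 271 months = 67 months (rounded down)
After reduction: 271 − 67 = 204 months
Less pre-trial detention credit: 204 months − 16 months = 188 months
Cap at 313 months: 188 months is within the cap, no reduction.

188 months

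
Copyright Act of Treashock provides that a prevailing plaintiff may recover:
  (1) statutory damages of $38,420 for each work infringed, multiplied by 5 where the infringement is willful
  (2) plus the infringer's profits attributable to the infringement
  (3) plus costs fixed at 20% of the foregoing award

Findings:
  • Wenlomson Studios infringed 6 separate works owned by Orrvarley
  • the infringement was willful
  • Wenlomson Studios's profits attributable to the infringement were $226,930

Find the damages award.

Statutory damages: 6 × $38,420 = $230,520
Multiplied by 5: 5 × $230,520 = $1,152,600
Combined award: $1,152,600 + $226,930 = $1,379,530
Costs: 20% of $1,379,530 = $275,906
Award plus costs: $1,379,530 + $275,906 = $1,655,436

$1,655,436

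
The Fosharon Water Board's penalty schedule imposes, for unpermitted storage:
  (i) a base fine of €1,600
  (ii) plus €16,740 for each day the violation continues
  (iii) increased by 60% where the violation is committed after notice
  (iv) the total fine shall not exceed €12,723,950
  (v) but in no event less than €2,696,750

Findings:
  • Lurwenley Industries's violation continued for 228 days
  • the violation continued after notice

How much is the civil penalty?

Per-day component: 228 × €16,740 = €3,816,720
Base plus per-day: €1,600 + €3,816,720 = €3,818,320
Enhancement: 60% of €3,818,320 = €2,290,992
Enhanced fine: €3,818,320 + €2,290,992 = €6,109,312
Cap at €12,723,950: €6,109,312 is within the cap, no reduction.
Minimum €2,696,750: €6,109,312 meets the minimum, no increase.

€6,109,312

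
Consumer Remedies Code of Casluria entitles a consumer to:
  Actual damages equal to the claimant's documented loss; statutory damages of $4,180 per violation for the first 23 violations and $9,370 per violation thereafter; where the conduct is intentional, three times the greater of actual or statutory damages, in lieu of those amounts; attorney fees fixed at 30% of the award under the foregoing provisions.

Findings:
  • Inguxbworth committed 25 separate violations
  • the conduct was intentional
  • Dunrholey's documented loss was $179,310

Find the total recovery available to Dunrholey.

First 23 violations: 23 × $4,180 = $96,140
Remaining violations: (25 − 23) × $9,370 = $18,740
Statutory damages: $96,140 + $18,740 = $114,880
Greater of actual damages ($179,310) or statutory damages ($114,880): $179,310
Trebled: 3 × $179,310 = $537,930
Attorney fees: 30% of $537,930 = $161,379
Total recovery: $537,930 + $161,379 = $699,309

$699,309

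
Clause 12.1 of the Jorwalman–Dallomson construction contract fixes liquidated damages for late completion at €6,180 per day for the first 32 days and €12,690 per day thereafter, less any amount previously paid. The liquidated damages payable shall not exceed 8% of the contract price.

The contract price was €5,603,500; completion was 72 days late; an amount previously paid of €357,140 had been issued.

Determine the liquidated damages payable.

€348,220

First 32 days: 32 × €6,180 = €197,760
Remaining days: (72 − 32) × €12,690 = €507,600
Accrued per-day damages: €197,760 + €507,600 = €705,360
Less amount previously paid: €705,360 − €357,140 = €348,220
Cap: 8% of €5,603,500 = €448,280
Cap at €448,280: €348,220 is within the cap, no reduction.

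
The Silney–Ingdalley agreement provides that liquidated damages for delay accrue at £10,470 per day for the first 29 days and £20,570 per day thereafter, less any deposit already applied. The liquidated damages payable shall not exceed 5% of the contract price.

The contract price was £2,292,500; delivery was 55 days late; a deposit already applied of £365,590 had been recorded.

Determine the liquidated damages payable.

First 29 days: 29 × £10,470 = £303,630
Remaining days: (55 − 29) × £20,570 = £534,820
Accrued per-day damages: £303,630 + £534,820 = £838,450
Less deposit already applied: £838,450 − £365,590 = £472,860
Cap: 5% of £2,292,500 = £114,625
Cap at £114,625: £472,860 exceeds the cap → £114,625

£114,625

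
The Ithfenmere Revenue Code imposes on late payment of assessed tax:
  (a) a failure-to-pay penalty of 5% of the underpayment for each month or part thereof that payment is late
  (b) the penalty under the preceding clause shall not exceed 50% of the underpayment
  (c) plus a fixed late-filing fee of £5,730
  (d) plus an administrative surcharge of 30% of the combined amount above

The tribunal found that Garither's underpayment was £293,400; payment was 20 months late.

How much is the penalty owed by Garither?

Accrued rate: 5% × 20 = 100%, capped at 50% → 50%
Failure-to-pay penalty: 50% of £293,400 = £146,700
Penalty before surcharge: £146,700 + £5,730 = £152,430
Administrative surcharge: 30% of £152,430 = £45,729
Total penalty: £152,430 + £45,729 = £198,159

£198,159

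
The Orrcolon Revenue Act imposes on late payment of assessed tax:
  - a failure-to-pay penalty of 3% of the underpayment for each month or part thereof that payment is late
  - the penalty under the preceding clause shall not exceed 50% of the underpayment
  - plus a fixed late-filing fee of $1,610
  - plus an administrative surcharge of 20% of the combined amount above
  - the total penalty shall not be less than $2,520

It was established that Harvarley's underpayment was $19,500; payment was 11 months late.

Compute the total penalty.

$9,654

Accrued rate: 3% × 11 = 33%, capped at 50% → 33%
Failure-to-pay penalty: 33% of $19,500 = $6,435
Penalty before surcharge: $6,435 + $1,610 = $8,045
Administrative surcharge: 20% of $8,045 = $1,609
Total penalty: $8,045 + $1,609 = $9,654
Minimum $2,520: $9,654 meets the minimum, no increase.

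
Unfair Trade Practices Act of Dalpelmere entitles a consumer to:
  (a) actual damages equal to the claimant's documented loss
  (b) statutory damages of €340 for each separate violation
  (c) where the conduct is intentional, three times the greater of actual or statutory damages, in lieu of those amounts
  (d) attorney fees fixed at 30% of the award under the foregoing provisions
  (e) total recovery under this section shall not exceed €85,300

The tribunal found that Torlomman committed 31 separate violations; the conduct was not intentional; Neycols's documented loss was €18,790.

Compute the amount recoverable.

€38,129

Statutory damages: 31 × €340 = €10,540
Conduct not intentional: the in-lieu enhancement does not apply.
Actual plus statutory damages: €18,790 + €10,540 = €29,330
Attorney fees: 30% of €29,330 = €8,799
Total before cap: €29,330 + €8,799 = €38,129
Cap at €85,300: €38,129 is within the cap, no reduction.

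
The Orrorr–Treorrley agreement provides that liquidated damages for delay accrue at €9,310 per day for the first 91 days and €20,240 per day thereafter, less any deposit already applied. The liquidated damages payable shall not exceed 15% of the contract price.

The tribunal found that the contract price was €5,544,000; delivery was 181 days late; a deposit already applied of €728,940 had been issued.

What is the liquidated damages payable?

€831,600

First 91 days: 91 × €9,310 = €847,210
Remaining days: (181 − 91) × €20,240 = €1,821,600
Accrued per-day damages: €847,210 + €1,821,600 = €2,668,810
Less deposit already applied: €2,668,810 − €728,940 = €1,939,870
Cap: 15% of €5,544,000 = €831,600
Cap at €831,600: €1,939,870 exceeds the cap → €831,600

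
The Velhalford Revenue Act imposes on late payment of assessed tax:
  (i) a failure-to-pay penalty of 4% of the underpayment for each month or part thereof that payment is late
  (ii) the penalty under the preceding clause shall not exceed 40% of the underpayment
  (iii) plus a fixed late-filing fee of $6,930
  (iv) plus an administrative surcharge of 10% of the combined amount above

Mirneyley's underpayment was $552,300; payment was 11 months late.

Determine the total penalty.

$250,635

Accrued rate: 4% × 11 = 44%, capped at 40% → 40%
Failure-to-pay penalty: 40% of $552,300 = $220,920
Penalty before surcharge: $220,920 + $6,930 = $227,850
Administrative surcharge: 10% of $227,850 = $22,785
Total penalty: $227,850 + $22,785 = $250,635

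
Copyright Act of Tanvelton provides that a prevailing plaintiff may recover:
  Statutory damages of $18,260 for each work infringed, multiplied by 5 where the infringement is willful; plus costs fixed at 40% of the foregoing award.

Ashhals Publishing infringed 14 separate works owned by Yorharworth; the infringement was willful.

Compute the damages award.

Statutory damages: 14 × $18,260 = $255,640
Multiplied by 5: 5 × $255,640 = $1,278,200
Costs: 40% of $1,278,200 = $511,280
Award plus costs: $1,278,200 + $511,280 = $1,789,480

$1,789,480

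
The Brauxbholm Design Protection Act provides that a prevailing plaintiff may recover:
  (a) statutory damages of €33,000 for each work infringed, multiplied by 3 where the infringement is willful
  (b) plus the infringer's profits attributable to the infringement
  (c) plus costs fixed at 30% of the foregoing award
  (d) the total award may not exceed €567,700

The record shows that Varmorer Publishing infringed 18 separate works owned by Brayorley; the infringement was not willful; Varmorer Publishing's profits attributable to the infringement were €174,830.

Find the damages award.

€567,700

Statutory damages: 18 × €33,000 = €594,000
Infringement not willful: no ×3 enhancement.
Combined award: €594,000 + €174,830 = €768,830
Costs: 30% of €768,830 = €230,649
Award plus costs: €768,830 + €230,649 = €999,479
Cap at €567,700: €999,479 exceeds the cap → €567,700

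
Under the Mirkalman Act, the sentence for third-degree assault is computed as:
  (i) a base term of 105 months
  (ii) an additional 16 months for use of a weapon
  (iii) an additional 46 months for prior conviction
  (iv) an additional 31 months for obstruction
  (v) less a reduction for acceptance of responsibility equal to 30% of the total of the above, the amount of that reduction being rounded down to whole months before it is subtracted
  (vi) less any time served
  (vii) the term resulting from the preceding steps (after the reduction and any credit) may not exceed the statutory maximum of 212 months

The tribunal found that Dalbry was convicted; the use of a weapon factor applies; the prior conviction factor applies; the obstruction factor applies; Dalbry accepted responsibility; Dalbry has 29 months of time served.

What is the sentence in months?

110 months

Use of a weapon enhancement: +16 months
Prior conviction enhancement: +46 months
Obstruction enhancement: +31 months
Adjusted term: 105 months + 16 months + 46 months + 31 months = 198 months
Acceptance of responsibility reduction: 30% of 198 months = 59 months (rounded down)
After reduction: 198 − 59 = 139 months
Less time served: 139 months − 29 months = 110 months
Cap at 212 months: 110 months is within the cap, no reduction.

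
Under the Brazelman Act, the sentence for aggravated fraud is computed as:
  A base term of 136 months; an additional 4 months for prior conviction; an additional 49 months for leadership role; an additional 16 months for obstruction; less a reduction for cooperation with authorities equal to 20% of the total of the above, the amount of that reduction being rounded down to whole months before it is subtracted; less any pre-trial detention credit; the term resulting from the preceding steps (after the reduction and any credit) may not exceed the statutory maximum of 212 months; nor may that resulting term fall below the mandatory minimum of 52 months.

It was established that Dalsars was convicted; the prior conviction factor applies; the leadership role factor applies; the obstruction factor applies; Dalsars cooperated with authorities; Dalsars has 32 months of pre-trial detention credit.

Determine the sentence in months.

Prior conviction enhancement: +4 months
Leadership role enhancement: +49 months
Obstruction enhancement: +16 months
Adjusted term: 136 months + 4 months + 49 months + 16 months = 205 months
Cooperation with authorities reduction: 20% of 205 months = 41 months (rounded down)
After reduction: 205 − 41 = 164 months
Less pre-trial detention credit: 164 months − 32 months = 132 months
Cap at 212 months: 132 months is within the cap, no reduction.
Minimum 52 months: 132 months meets the minimum, no increase.

132 months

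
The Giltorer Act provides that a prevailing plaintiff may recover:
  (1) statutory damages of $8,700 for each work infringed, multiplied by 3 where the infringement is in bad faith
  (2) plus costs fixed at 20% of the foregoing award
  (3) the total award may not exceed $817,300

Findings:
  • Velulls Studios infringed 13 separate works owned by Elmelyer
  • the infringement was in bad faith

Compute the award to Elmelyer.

Statutory damages: 13 × $8,700 = $113,100
Trebled: 3 × $113,100 = $339,300
Costs: 20% of $339,300 = $67,860
Award plus costs: $339,300 + $67,860 = $407,160
Cap at $817,300: $407,160 is within the cap, no reduction.

$407,160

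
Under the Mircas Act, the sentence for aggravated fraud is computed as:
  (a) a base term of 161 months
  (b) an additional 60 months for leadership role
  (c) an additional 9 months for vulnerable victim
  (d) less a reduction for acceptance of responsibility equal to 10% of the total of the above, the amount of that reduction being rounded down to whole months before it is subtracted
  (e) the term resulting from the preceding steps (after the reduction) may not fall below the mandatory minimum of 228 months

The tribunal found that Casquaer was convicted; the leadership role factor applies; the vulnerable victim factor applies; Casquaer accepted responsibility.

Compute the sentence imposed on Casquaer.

Leadership role enhancement: +60 months
Vulnerable victim enhancement: +9 months
Adjusted term: 161 months + 60 months + 9 months = 230 months
Acceptance of responsibility reduction: 10% of 230 months = 23 months (rounded down)
After reduction: 230 − 23 = 207 months
Minimum 228 months: 207 months is below the minimum → 228 months

228 months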